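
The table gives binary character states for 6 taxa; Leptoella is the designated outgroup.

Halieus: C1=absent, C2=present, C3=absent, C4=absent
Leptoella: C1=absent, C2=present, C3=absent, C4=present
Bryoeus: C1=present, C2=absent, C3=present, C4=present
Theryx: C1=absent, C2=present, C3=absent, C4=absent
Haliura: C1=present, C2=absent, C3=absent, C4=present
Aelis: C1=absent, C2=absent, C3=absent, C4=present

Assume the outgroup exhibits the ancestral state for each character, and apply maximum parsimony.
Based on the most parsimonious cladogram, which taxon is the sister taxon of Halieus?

Character polarity is set by the outgroup: the derived state is whichever differs from the outgroup's state, so for C2, C4 the derived state is 'absent', and for the remaining characters it is 'present'.
C1 (derived state 'present') is shared by Bryoeus and Haliura — a synapomorphy uniting that clade.
C2: derived state 'absent' in Aelis, Bryoeus, and Haliura only — synapomorphy for {Aelis, Bryoeus, Haliura}.
C3 (derived state 'present') is unique to Bryoeus (autapomorphy; uninformative for grouping).
Only Halieus and Theryx show the derived state 'absent' for C4, supporting them as a clade.
Most parsimonious ingroup topology: (((Bryoeus,Haliura),Aelis),(Theryx,Halieus)).
Halieus and Theryx form a cherry on this tree, so they are sister taxa.

Theryx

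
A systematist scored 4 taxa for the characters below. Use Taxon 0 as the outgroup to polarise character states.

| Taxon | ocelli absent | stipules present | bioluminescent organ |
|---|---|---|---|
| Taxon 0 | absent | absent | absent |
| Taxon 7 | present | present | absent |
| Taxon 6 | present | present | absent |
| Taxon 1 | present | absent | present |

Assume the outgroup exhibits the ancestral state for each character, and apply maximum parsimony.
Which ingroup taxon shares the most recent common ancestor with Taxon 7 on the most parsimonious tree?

Taxon 6

The outgroup has state 'absent' for every character, so 'present' is the derived state throughout.
ocelli absent (derived state 'present') is shared by all ingroup taxa — unites the whole ingroup.
stipules present: derived state 'present' in Taxon 6 and Taxon 7 only — synapomorphy for {Taxon 6, Taxon 7}.
bioluminescent organ (derived state 'present') is unique to Taxon 1 (autapomorphy; uninformative for grouping).
Most parsimonious ingroup topology: ((Taxon 7,Taxon 6),Taxon 1).
Taxon 7 and Taxon 6 form a cherry on this tree, so they are sister taxa.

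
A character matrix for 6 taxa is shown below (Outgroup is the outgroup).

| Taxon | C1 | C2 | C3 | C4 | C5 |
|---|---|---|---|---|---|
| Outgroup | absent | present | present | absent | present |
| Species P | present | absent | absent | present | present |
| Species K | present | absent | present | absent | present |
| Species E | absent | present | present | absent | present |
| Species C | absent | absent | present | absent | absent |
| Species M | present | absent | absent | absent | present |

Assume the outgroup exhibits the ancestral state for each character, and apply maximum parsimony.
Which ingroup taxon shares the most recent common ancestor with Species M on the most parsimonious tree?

Character polarity is set by the outgroup: the derived state is whichever differs from the outgroup's state, so for C2, C3, C5 the derived state is 'absent', and for the remaining characters it is 'present'.
C1 (derived state 'present') is shared by Species K, Species M, and Species P — a synapomorphy uniting that clade.
C2 (derived state 'absent') is shared by Species C, Species K, Species M, and Species P — a synapomorphy uniting that clade.
C3 (derived state 'absent') is shared by Species M and Species P — a synapomorphy uniting that clade.
C4 (derived state 'present') is unique to Species P (autapomorphy; uninformative for grouping).
C5: derived state 'absent' in Species C only — an autapomorphy, so it tells us nothing about relationships among taxa.
Most parsimonious ingroup topology: ((((Species P,Species M),Species K),Species C),Species E).
Species M and Species P form a cherry on this tree, so they are sister taxa.

Species P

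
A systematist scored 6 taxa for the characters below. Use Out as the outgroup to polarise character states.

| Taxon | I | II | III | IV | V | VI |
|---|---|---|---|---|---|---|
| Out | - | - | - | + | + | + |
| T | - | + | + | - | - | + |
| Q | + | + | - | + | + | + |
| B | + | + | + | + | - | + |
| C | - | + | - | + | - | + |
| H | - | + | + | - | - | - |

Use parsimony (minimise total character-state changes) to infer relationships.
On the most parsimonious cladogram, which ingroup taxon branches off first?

Character polarity is set by the outgroup: the derived state is whichever differs from the outgroup's state, so for IV, V, VI the derived state is '-', and for the remaining characters it is '+'.
I (state '+') occurs in B and Q but conflicts with the nesting implied by the other characters — most parsimoniously interpreted as homoplasy.
All ingroup taxa share the derived state '+' for II; it defines the ingroup but does not resolve relationships within it.
Only B, H, and T show the derived state '+' for III, supporting them as a clade.
IV (derived state '-') is shared by H and T — a synapomorphy uniting that clade.
V: derived state '-' in B, C, H, and T only — synapomorphy for {B, C, H, T}.
VI: derived state '-' in H only — an autapomorphy, so it tells us nothing about relationships among taxa.
Most parsimonious ingroup topology: ((((T,H),B),C),Q).
Q is sister to the clade containing all other ingroup taxa, so it is the earliest-diverging (most basal) ingroup lineage.

Q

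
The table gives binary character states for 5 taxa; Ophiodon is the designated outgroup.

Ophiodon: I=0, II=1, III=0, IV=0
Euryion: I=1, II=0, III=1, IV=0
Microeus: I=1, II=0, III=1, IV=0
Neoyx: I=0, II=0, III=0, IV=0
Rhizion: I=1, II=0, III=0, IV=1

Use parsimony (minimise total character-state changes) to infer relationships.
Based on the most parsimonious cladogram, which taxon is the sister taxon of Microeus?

Euryion

Character polarity is set by the outgroup: the derived state is whichever differs from the outgroup's state, so for II the derived state is '0', and for the remaining characters it is '1'.
Only Euryion, Microeus, and Rhizion show the derived state '1' for I, supporting them as a clade.
All ingroup taxa share the derived state '0' for II; it defines the ingroup but does not resolve relationships within it.
Only Euryion and Microeus show the derived state '1' for III, supporting them as a clade.
IV: derived state '1' in Rhizion only — an autapomorphy, so it tells us nothing about relationships among taxa.
Most parsimonious ingroup topology: (((Euryion,Microeus),Rhizion),Neoyx).
Microeus and Euryion form a cherry on this tree, so they are sister taxa.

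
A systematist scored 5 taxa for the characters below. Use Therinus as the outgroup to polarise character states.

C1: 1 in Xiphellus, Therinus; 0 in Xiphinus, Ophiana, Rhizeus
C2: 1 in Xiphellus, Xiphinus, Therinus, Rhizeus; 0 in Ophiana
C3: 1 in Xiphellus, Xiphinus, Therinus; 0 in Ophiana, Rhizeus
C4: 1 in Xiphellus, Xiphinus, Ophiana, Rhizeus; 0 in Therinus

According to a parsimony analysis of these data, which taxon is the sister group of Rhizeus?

Character polarity is set by the outgroup: the derived state is whichever differs from the outgroup's state, so for C1, C2, C3 the derived state is '0', and for the remaining characters it is '1'.
Only Ophiana, Rhizeus, and Xiphinus show the derived state '0' for C1, supporting them as a clade.
C2 (derived state '0') is unique to Ophiana (autapomorphy; uninformative for grouping).
C3: derived state '0' in Ophiana and Rhizeus only — synapomorphy for {Ophiana, Rhizeus}.
C4 (derived state '1') is shared by all ingroup taxa — unites the whole ingroup.
Most parsimonious ingroup topology: (((Rhizeus,Ophiana),Xiphinus),Xiphellus).
Rhizeus and Ophiana form a cherry on this tree, so they are sister taxa.

Ophiana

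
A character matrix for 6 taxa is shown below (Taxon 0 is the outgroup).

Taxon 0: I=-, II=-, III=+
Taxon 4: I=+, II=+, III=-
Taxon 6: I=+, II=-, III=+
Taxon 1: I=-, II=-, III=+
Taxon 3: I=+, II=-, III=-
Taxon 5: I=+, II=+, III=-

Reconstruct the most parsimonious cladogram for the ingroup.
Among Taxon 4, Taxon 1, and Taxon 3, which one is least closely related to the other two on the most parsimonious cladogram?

Taxon 1

Character polarity is set by the outgroup: the derived state is whichever differs from the outgroup's state, so for III the derived state is '-', and for the remaining characters it is '+'.
I (derived state '+') is shared by Taxon 3, Taxon 4, Taxon 5, and Taxon 6 — a synapomorphy uniting that clade.
Only Taxon 4 and Taxon 5 show the derived state '+' for II, supporting them as a clade.
III (derived state '-') is shared by Taxon 3, Taxon 4, and Taxon 5 — a synapomorphy uniting that clade.
Most parsimonious ingroup topology: ((((Taxon 4,Taxon 5),Taxon 3),Taxon 6),Taxon 1).
Taxon 3 and Taxon 4 share a more recent common ancestor with each other than either does with Taxon 1, so Taxon 1 is the least closely related of the three.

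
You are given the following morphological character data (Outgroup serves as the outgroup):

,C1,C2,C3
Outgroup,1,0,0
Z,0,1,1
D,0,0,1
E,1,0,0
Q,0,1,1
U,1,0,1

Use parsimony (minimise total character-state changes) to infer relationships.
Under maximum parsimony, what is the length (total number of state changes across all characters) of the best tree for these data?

Character polarity is set by the outgroup: the derived state is whichever differs from the outgroup's state, so for C1 the derived state is '0', and for the remaining characters it is '1'.
Only D, Q, and Z show the derived state '0' for C1, supporting them as a clade.
C2 (derived state '1') is shared by Q and Z — a synapomorphy uniting that clade.
C3: derived state '1' in D, Q, U, and Z only — synapomorphy for {D, Q, U, Z}.
Most parsimonious ingroup topology: ((((Z,Q),D),U),E).
Changes per character on this tree: C1: 1; C2: 1; C3: 1.
Total = 3.

3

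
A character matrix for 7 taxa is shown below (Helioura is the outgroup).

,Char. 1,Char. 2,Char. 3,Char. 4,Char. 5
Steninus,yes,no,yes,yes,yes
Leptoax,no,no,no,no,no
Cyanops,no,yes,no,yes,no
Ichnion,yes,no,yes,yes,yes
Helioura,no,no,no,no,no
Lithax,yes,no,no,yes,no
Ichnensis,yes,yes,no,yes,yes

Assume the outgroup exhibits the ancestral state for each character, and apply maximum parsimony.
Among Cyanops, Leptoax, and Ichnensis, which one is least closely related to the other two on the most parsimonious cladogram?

Leptoax

The outgroup has state 'no' for every character, so 'yes' is the derived state throughout.
Char. 1: derived state 'yes' in Ichnensis, Ichnion, Lithax, and Steninus only — synapomorphy for {Ichnensis, Ichnion, Lithax, Steninus}.
Char. 2 groups Cyanops and Ichnensis, which is incompatible with the clades supported by the remaining characters; treating it as convergent (homoplasy) costs fewer steps than any alternative tree.
Only Ichnion and Steninus show the derived state 'yes' for Char. 3, supporting them as a clade.
Char. 4: derived state 'yes' in Cyanops, Ichnensis, Ichnion, Lithax, and Steninus only — synapomorphy for {Cyanops, Ichnensis, Ichnion, Lithax, Steninus}.
Char. 5 (derived state 'yes') is shared by Ichnensis, Ichnion, and Steninus — a synapomorphy uniting that clade.
Most parsimonious ingroup topology: (((Lithax,((Steninus,Ichnion),Ichnensis)),Cyanops),Leptoax).
Ichnensis and Cyanops share a more recent common ancestor with each other than either does with Leptoax, so Leptoax is the least closely related of the three.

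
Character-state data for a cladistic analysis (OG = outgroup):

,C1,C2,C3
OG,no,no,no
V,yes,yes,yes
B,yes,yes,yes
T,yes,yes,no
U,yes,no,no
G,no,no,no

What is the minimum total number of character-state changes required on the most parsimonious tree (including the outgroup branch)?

3

The outgroup has state 'no' for every character, so 'yes' is the derived state throughout.
C1 (derived state 'yes') is shared by B, T, U, and V — a synapomorphy uniting that clade.
C2: derived state 'yes' in B, T, and V only — synapomorphy for {B, T, V}.
Only B and V show the derived state 'yes' for C3, supporting them as a clade.
Most parsimonious ingroup topology: ((((V,B),T),U),G).
Changes per character on this tree: C1: 1; C2: 1; C3: 1.
Total = 3.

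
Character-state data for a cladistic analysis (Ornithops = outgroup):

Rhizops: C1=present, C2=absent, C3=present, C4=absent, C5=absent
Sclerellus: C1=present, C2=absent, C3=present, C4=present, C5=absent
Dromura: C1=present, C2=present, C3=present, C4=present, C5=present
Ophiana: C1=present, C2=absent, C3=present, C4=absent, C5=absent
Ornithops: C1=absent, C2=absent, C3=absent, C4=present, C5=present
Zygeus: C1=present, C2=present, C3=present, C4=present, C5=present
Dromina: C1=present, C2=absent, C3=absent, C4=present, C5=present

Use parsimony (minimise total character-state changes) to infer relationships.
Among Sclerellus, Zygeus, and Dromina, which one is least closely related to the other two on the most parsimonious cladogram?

Dromina

Character polarity is set by the outgroup: the derived state is whichever differs from the outgroup's state, so for C4, C5 the derived state is 'absent', and for the remaining characters it is 'present'.
All ingroup taxa share the derived state 'present' for C1; it defines the ingroup but does not resolve relationships within it.
Only Dromura and Zygeus show the derived state 'present' for C2, supporting them as a clade.
C3: derived state 'present' in Dromura, Ophiana, Rhizops, Sclerellus, and Zygeus only — synapomorphy for {Dromura, Ophiana, Rhizops, Sclerellus, Zygeus}.
Only Ophiana and Rhizops show the derived state 'absent' for C4, supporting them as a clade.
Only Ophiana, Rhizops, and Sclerellus show the derived state 'absent' for C5, supporting them as a clade.
Most parsimonious ingroup topology: ((((Rhizops,Ophiana),Sclerellus),(Zygeus,Dromura)),Dromina).
Sclerellus and Zygeus share a more recent common ancestor with each other than either does with Dromina, so Dromina is the least closely related of the three.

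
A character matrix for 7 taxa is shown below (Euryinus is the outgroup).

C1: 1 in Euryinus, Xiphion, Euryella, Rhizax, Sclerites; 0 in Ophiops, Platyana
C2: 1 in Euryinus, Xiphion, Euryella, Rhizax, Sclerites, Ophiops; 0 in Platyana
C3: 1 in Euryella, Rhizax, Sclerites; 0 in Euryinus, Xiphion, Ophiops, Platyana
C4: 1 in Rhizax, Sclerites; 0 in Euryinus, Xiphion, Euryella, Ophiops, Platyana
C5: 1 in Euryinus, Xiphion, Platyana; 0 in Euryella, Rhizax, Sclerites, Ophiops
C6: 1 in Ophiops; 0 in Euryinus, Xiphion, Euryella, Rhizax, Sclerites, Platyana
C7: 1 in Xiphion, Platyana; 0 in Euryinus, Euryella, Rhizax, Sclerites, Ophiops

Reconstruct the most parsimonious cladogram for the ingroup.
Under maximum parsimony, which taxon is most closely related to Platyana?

Xiphion

Character polarity is set by the outgroup: the derived state is whichever differs from the outgroup's state, so for C1, C2, C5 the derived state is '0', and for the remaining characters it is '1'.
C1 (state '0') occurs in Ophiops and Platyana but conflicts with the nesting implied by the other characters — most parsimoniously interpreted as homoplasy.
C2 (derived state '0') is unique to Platyana (autapomorphy; uninformative for grouping).
C3 (derived state '1') is shared by Euryella, Rhizax, and Sclerites — a synapomorphy uniting that clade.
C4: derived state '1' in Rhizax and Sclerites only — synapomorphy for {Rhizax, Sclerites}.
C5: derived state '0' in Euryella, Ophiops, Rhizax, and Sclerites only — synapomorphy for {Euryella, Ophiops, Rhizax, Sclerites}.
C6: derived state '1' in Ophiops only — an autapomorphy, so it tells us nothing about relationships among taxa.
Only Platyana and Xiphion show the derived state '1' for C7, supporting them as a clade.
Most parsimonious ingroup topology: ((Xiphion,Platyana),((Euryella,(Rhizax,Sclerites)),Ophiops)).
Platyana and Xiphion form a cherry on this tree, so they are sister taxa.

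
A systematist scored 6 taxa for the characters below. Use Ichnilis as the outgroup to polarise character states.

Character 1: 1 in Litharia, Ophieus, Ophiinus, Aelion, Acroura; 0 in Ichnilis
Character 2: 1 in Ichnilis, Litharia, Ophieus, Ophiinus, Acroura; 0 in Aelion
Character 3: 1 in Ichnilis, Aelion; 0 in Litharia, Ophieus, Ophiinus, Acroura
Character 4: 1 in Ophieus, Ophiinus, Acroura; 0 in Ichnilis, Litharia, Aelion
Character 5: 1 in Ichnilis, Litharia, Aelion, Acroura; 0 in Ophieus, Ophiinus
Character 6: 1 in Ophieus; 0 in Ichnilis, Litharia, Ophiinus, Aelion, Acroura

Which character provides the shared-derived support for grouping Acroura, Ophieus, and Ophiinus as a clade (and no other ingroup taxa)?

Character polarity is set by the outgroup: the derived state is whichever differs from the outgroup's state, so for Character 2, Character 3, Character 5 the derived state is '0', and for the remaining characters it is '1'.
Character 1 (derived state '1') is shared by all ingroup taxa — unites the whole ingroup.
Character 2 (derived state '0') is unique to Aelion (autapomorphy; uninformative for grouping).
Character 3: derived state '0' in Acroura, Litharia, Ophieus, and Ophiinus only — synapomorphy for {Acroura, Litharia, Ophieus, Ophiinus}.
Character 4: derived state '1' in Acroura, Ophieus, and Ophiinus only — synapomorphy for {Acroura, Ophieus, Ophiinus}.
Character 5: derived state '0' in Ophieus and Ophiinus only — synapomorphy for {Ophieus, Ophiinus}.
Character 6: derived state '1' in Ophieus only — an autapomorphy, so it tells us nothing about relationships among taxa.
Most parsimonious ingroup topology: ((Litharia,((Ophieus,Ophiinus),Acroura)),Aelion).
The clade {Acroura, Ophieus, Ophiinus} is supported by Character 4: its derived state '1' occurs in exactly those taxa and in no other taxon (including the outgroup).

Character 4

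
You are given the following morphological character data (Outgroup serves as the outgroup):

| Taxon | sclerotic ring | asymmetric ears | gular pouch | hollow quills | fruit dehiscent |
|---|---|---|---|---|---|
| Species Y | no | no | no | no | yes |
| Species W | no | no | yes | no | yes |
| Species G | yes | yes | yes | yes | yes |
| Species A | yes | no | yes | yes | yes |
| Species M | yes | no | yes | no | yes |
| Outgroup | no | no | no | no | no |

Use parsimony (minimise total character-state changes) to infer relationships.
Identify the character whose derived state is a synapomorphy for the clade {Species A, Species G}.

The outgroup has state 'no' for every character, so 'yes' is the derived state throughout.
sclerotic ring: derived state 'yes' in Species A, Species G, and Species M only — synapomorphy for {Species A, Species G, Species M}.
asymmetric ears: derived state 'yes' in Species G only — an autapomorphy, so it tells us nothing about relationships among taxa.
gular pouch (derived state 'yes') is shared by Species A, Species G, Species M, and Species W — a synapomorphy uniting that clade.
hollow quills (derived state 'yes') is shared by Species A and Species G — a synapomorphy uniting that clade.
All ingroup taxa share the derived state 'yes' for fruit dehiscent; it defines the ingroup but does not resolve relationships within it.
Most parsimonious ingroup topology: ((((Species G,Species A),Species M),Species W),Species Y).
The clade {Species A, Species G} is supported by hollow quills: its derived state 'yes' occurs in exactly those taxa and in no other taxon (including the outgroup).

hollow quills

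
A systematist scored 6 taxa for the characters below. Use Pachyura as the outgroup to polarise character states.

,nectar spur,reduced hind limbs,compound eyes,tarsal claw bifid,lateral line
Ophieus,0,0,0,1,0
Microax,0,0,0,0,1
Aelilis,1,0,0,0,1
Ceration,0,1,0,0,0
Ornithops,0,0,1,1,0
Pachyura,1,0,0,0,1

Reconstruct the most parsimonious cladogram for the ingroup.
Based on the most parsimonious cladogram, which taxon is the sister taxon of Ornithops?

Character polarity is set by the outgroup: the derived state is whichever differs from the outgroup's state, so for nectar spur, lateral line the derived state is '0', and for the remaining characters it is '1'.
nectar spur: derived state '0' in Ceration, Microax, Ophieus, and Ornithops only — synapomorphy for {Ceration, Microax, Ophieus, Ornithops}.
reduced hind limbs (derived state '1') is unique to Ceration (autapomorphy; uninformative for grouping).
compound eyes (derived state '1') is unique to Ornithops (autapomorphy; uninformative for grouping).
tarsal claw bifid (derived state '1') is shared by Ophieus and Ornithops — a synapomorphy uniting that clade.
lateral line (derived state '0') is shared by Ceration, Ophieus, and Ornithops — a synapomorphy uniting that clade.
Most parsimonious ingroup topology: (Aelilis,(((Ophieus,Ornithops),Ceration),Microax)).
Ornithops and Ophieus form a cherry on this tree, so they are sister taxa.

Ophieus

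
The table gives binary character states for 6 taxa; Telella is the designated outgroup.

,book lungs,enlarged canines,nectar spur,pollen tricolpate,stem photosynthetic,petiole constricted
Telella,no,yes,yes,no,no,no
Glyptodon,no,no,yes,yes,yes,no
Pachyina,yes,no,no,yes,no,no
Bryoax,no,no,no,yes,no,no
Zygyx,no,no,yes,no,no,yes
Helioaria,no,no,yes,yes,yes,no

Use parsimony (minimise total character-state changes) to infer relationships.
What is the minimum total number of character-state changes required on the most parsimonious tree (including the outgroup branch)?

6

Character polarity is set by the outgroup: the derived state is whichever differs from the outgroup's state, so for enlarged canines, nectar spur the derived state is 'no', and for the remaining characters it is 'yes'.
book lungs (derived state 'yes') is unique to Pachyina (autapomorphy; uninformative for grouping).
enlarged canines (derived state 'no') is shared by all ingroup taxa — unites the whole ingroup.
Only Bryoax and Pachyina show the derived state 'no' for nectar spur, supporting them as a clade.
pollen tricolpate (derived state 'yes') is shared by Bryoax, Glyptodon, Helioaria, and Pachyina — a synapomorphy uniting that clade.
stem photosynthetic (derived state 'yes') is shared by Glyptodon and Helioaria — a synapomorphy uniting that clade.
petiole constricted (derived state 'yes') is unique to Zygyx (autapomorphy; uninformative for grouping).
Most parsimonious ingroup topology: (((Glyptodon,Helioaria),(Pachyina,Bryoax)),Zygyx).
Changes per character on this tree: book lungs: 1; enlarged canines: 1; nectar spur: 1; pollen tricolpate: 1; stem photosynthetic: 1; petiole constricted: 1.
Total = 6.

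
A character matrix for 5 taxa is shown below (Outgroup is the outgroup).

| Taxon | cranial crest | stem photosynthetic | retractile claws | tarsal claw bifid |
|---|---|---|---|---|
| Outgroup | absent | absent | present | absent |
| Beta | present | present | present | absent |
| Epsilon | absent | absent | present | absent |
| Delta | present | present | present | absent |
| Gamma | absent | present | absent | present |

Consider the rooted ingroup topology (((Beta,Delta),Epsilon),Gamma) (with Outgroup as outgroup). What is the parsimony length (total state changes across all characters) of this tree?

Map each character onto (((Beta,Delta),Epsilon),Gamma) (rooted by Outgroup) and count the minimum state changes it requires (Fitch parsimony):
cranial crest: 1; stem photosynthetic: 2; retractile claws: 1; tarsal claw bifid: 1.
Total tree length = 5.

5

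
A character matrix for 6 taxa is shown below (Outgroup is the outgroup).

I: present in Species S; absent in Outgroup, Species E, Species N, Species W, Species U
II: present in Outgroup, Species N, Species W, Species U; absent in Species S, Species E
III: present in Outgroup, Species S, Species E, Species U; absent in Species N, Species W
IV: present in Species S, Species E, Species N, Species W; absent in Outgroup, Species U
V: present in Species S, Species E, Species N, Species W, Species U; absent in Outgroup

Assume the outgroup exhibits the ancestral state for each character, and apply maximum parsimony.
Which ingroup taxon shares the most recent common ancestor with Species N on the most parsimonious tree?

Character polarity is set by the outgroup: the derived state is whichever differs from the outgroup's state, so for II, III the derived state is 'absent', and for the remaining characters it is 'present'.
I: derived state 'present' in Species S only — an autapomorphy, so it tells us nothing about relationships among taxa.
Only Species E and Species S show the derived state 'absent' for II, supporting them as a clade.
Only Species N and Species W show the derived state 'absent' for III, supporting them as a clade.
IV: derived state 'present' in Species E, Species N, Species S, and Species W only — synapomorphy for {Species E, Species N, Species S, Species W}.
All ingroup taxa share the derived state 'present' for V; it defines the ingroup but does not resolve relationships within it.
Most parsimonious ingroup topology: (((Species S,Species E),(Species N,Species W)),Species U).
Species N and Species W form a cherry on this tree, so they are sister taxa.

Species W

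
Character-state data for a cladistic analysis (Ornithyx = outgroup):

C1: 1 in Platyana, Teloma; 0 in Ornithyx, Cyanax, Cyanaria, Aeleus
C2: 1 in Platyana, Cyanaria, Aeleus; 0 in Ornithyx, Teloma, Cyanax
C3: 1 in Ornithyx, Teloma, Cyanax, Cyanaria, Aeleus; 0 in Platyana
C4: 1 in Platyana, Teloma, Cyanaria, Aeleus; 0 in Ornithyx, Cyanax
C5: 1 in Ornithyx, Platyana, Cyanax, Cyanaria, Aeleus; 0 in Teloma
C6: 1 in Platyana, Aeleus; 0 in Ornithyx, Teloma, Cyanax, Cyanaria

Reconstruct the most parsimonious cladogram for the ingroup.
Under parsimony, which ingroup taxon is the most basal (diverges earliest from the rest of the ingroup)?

Character polarity is set by the outgroup: the derived state is whichever differs from the outgroup's state, so for C3, C5 the derived state is '0', and for the remaining characters it is '1'.
C1 (state '1') occurs in Platyana and Teloma but conflicts with the nesting implied by the other characters — most parsimoniously interpreted as homoplasy.
Only Aeleus, Cyanaria, and Platyana show the derived state '1' for C2, supporting them as a clade.
C3 (derived state '0') is unique to Platyana (autapomorphy; uninformative for grouping).
C4 (derived state '1') is shared by Aeleus, Cyanaria, Platyana, and Teloma — a synapomorphy uniting that clade.
C5: derived state '0' in Teloma only — an autapomorphy, so it tells us nothing about relationships among taxa.
Only Aeleus and Platyana show the derived state '1' for C6, supporting them as a clade.
Most parsimonious ingroup topology: ((((Platyana,Aeleus),Cyanaria),Teloma),Cyanax).
Cyanax is sister to the clade containing all other ingroup taxa, so it is the earliest-diverging (most basal) ingroup lineage.

Cyanax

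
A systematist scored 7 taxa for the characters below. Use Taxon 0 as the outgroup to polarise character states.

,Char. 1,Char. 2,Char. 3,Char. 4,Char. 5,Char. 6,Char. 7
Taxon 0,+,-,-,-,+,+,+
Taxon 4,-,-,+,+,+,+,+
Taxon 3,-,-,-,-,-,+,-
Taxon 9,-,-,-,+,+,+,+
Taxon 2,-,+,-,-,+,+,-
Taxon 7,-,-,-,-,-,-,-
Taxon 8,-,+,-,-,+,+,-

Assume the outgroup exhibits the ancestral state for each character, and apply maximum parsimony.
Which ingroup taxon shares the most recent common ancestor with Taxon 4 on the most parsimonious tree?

Character polarity is set by the outgroup: the derived state is whichever differs from the outgroup's state, so for Char. 1, Char. 5, Char. 6, Char. 7 the derived state is '-', and for the remaining characters it is '+'.
Char. 1 (derived state '-') is shared by all ingroup taxa — unites the whole ingroup.
Char. 2: derived state '+' in Taxon 2 and Taxon 8 only — synapomorphy for {Taxon 2, Taxon 8}.
Char. 3: derived state '+' in Taxon 4 only — an autapomorphy, so it tells us nothing about relationships among taxa.
Char. 4 (derived state '+') is shared by Taxon 4 and Taxon 9 — a synapomorphy uniting that clade.
Char. 5: derived state '-' in Taxon 3 and Taxon 7 only — synapomorphy for {Taxon 3, Taxon 7}.
Char. 6: derived state '-' in Taxon 7 only — an autapomorphy, so it tells us nothing about relationships among taxa.
Char. 7: derived state '-' in Taxon 2, Taxon 3, Taxon 7, and Taxon 8 only — synapomorphy for {Taxon 2, Taxon 3, Taxon 7, Taxon 8}.
Most parsimonious ingroup topology: ((Taxon 4,Taxon 9),((Taxon 3,Taxon 7),(Taxon 2,Taxon 8))).
Taxon 4 and Taxon 9 form a cherry on this tree, so they are sister taxa.

Taxon 9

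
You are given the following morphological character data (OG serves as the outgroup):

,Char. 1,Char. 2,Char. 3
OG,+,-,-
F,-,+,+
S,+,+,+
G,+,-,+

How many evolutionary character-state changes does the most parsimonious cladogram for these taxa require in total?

3

Character polarity is set by the outgroup: the derived state is whichever differs from the outgroup's state, so for Char. 1 the derived state is '-', and for the remaining characters it is '+'.
Char. 1 (derived state '-') is unique to F (autapomorphy; uninformative for grouping).
Char. 2 (derived state '+') is shared by F and S — a synapomorphy uniting that clade.
Char. 3 (derived state '+') is shared by all ingroup taxa — unites the whole ingroup.
Most parsimonious ingroup topology: ((F,S),G).
Changes per character on this tree: Char. 1: 1; Char. 2: 1; Char. 3: 1.
Total = 3.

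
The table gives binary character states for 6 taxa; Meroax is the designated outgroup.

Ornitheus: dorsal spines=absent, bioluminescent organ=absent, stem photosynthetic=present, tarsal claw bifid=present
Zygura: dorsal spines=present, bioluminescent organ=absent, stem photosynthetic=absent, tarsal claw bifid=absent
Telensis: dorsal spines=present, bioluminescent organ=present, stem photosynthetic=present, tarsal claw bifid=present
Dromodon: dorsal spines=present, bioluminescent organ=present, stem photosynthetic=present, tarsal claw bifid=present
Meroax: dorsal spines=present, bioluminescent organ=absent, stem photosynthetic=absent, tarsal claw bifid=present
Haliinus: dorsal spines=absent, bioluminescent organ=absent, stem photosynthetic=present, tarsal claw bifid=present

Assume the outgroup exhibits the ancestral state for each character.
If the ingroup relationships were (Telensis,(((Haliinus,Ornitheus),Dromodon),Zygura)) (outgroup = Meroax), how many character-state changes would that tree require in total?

6

Map each character onto (Telensis,(((Haliinus,Ornitheus),Dromodon),Zygura)) (rooted by Meroax) and count the minimum state changes it requires (Fitch parsimony):
dorsal spines: 1; bioluminescent organ: 2; stem photosynthetic: 2; tarsal claw bifid: 1.
Total tree length = 6.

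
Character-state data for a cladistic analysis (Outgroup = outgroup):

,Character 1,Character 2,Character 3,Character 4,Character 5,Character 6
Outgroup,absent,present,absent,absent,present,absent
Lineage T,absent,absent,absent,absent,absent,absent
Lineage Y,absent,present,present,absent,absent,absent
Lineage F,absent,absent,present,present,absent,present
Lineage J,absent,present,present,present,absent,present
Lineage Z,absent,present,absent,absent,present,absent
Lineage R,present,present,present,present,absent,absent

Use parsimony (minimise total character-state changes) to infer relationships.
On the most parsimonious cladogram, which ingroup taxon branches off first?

Lineage Z

Character polarity is set by the outgroup: the derived state is whichever differs from the outgroup's state, so for Character 2, Character 5 the derived state is 'absent', and for the remaining characters it is 'present'.
Character 1 (derived state 'present') is unique to Lineage R (autapomorphy; uninformative for grouping).
Character 2 groups Lineage F and Lineage T, which is incompatible with the clades supported by the remaining characters; treating it as convergent (homoplasy) costs fewer steps than any alternative tree.
Character 3 (derived state 'present') is shared by Lineage F, Lineage J, Lineage R, and Lineage Y — a synapomorphy uniting that clade.
Character 4 (derived state 'present') is shared by Lineage F, Lineage J, and Lineage R — a synapomorphy uniting that clade.
Character 5: derived state 'absent' in Lineage F, Lineage J, Lineage R, Lineage T, and Lineage Y only — synapomorphy for {Lineage F, Lineage J, Lineage R, Lineage T, Lineage Y}.
Only Lineage F and Lineage J show the derived state 'present' for Character 6, supporting them as a clade.
Most parsimonious ingroup topology: ((Lineage T,(Lineage Y,((Lineage F,Lineage J),Lineage R))),Lineage Z).
Lineage Z is sister to the clade containing all other ingroup taxa, so it is the earliest-diverging (most basal) ingroup lineage.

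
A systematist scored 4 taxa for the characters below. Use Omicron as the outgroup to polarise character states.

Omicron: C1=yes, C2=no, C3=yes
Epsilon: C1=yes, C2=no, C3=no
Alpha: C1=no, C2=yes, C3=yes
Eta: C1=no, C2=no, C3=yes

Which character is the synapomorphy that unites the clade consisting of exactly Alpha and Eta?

Character polarity is set by the outgroup: the derived state is whichever differs from the outgroup's state, so for C1, C3 the derived state is 'no', and for the remaining characters it is 'yes'.
C1: derived state 'no' in Alpha and Eta only — synapomorphy for {Alpha, Eta}.
C2: derived state 'yes' in Alpha only — an autapomorphy, so it tells us nothing about relationships among taxa.
C3: derived state 'no' in Epsilon only — an autapomorphy, so it tells us nothing about relationships among taxa.
Most parsimonious ingroup topology: (Epsilon,(Alpha,Eta)).
The clade {Alpha, Eta} is supported by C1: its derived state 'no' occurs in exactly those taxa and in no other taxon (including the outgroup).

C1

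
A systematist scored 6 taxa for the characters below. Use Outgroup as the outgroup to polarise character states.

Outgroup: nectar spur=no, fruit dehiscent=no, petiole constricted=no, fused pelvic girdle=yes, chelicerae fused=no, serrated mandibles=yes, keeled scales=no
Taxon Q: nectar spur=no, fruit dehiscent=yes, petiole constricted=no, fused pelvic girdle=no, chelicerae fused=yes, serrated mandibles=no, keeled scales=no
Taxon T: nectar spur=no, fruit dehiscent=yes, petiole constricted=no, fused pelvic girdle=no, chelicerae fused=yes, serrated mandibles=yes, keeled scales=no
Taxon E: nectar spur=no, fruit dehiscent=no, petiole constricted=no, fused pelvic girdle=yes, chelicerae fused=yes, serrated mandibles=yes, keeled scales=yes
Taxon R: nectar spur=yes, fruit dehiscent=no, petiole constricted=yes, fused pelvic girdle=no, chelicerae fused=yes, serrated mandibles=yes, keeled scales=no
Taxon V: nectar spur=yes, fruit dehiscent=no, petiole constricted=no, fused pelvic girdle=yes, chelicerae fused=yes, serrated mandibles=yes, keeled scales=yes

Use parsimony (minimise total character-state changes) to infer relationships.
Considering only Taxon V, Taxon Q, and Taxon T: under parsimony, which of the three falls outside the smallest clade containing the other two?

Taxon V

Character polarity is set by the outgroup: the derived state is whichever differs from the outgroup's state, so for fused pelvic girdle, serrated mandibles the derived state is 'no', and for the remaining characters it is 'yes'.
nectar spur groups Taxon R and Taxon V, which is incompatible with the clades supported by the remaining characters; treating it as convergent (homoplasy) costs fewer steps than any alternative tree.
Only Taxon Q and Taxon T show the derived state 'yes' for fruit dehiscent, supporting them as a clade.
petiole constricted (derived state 'yes') is unique to Taxon R (autapomorphy; uninformative for grouping).
fused pelvic girdle (derived state 'no') is shared by Taxon Q, Taxon R, and Taxon T — a synapomorphy uniting that clade.
All ingroup taxa share the derived state 'yes' for chelicerae fused; it defines the ingroup but does not resolve relationships within it.
serrated mandibles: derived state 'no' in Taxon Q only — an autapomorphy, so it tells us nothing about relationships among taxa.
keeled scales: derived state 'yes' in Taxon E and Taxon V only — synapomorphy for {Taxon E, Taxon V}.
Most parsimonious ingroup topology: (((Taxon Q,Taxon T),Taxon R),(Taxon E,Taxon V)).
Taxon T and Taxon Q share a more recent common ancestor with each other than either does with Taxon V, so Taxon V is the least closely related of the three.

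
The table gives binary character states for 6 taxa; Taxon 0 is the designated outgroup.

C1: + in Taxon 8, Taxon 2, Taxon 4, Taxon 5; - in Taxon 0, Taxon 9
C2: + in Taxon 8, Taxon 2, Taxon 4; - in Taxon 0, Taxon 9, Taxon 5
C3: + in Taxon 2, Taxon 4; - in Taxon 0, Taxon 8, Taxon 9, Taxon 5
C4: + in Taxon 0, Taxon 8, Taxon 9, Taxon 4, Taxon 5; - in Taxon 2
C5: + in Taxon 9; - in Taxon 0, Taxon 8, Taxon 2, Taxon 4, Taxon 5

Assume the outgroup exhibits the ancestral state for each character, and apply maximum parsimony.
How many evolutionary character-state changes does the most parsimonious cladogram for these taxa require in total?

5

Character polarity is set by the outgroup: the derived state is whichever differs from the outgroup's state, so for C4 the derived state is '-', and for the remaining characters it is '+'.
Only Taxon 2, Taxon 4, Taxon 5, and Taxon 8 show the derived state '+' for C1, supporting them as a clade.
C2 (derived state '+') is shared by Taxon 2, Taxon 4, and Taxon 8 — a synapomorphy uniting that clade.
C3: derived state '+' in Taxon 2 and Taxon 4 only — synapomorphy for {Taxon 2, Taxon 4}.
C4: derived state '-' in Taxon 2 only — an autapomorphy, so it tells us nothing about relationships among taxa.
C5 (derived state '+') is unique to Taxon 9 (autapomorphy; uninformative for grouping).
Most parsimonious ingroup topology: (((Taxon 8,(Taxon 2,Taxon 4)),Taxon 5),Taxon 9).
Changes per character on this tree: C1: 1; C2: 1; C3: 1; C4: 1; C5: 1.
Total = 5.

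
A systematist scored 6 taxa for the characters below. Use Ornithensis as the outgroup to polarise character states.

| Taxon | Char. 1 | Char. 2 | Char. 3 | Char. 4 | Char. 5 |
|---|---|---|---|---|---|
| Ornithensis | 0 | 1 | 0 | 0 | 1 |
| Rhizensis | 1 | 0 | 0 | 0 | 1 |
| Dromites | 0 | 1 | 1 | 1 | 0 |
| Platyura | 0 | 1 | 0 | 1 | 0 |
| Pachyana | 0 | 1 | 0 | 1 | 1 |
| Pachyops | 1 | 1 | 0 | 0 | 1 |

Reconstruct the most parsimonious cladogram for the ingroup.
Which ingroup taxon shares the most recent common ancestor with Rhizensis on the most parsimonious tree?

Character polarity is set by the outgroup: the derived state is whichever differs from the outgroup's state, so for Char. 2, Char. 5 the derived state is '0', and for the remaining characters it is '1'.
Char. 1 (derived state '1') is shared by Pachyops and Rhizensis — a synapomorphy uniting that clade.
Char. 2: derived state '0' in Rhizensis only — an autapomorphy, so it tells us nothing about relationships among taxa.
Char. 3: derived state '1' in Dromites only — an autapomorphy, so it tells us nothing about relationships among taxa.
Char. 4: derived state '1' in Dromites, Pachyana, and Platyura only — synapomorphy for {Dromites, Pachyana, Platyura}.
Char. 5: derived state '0' in Dromites and Platyura only — synapomorphy for {Dromites, Platyura}.
Most parsimonious ingroup topology: (((Dromites,Platyura),Pachyana),(Rhizensis,Pachyops)).
Rhizensis and Pachyops form a cherry on this tree, so they are sister taxa.

Pachyops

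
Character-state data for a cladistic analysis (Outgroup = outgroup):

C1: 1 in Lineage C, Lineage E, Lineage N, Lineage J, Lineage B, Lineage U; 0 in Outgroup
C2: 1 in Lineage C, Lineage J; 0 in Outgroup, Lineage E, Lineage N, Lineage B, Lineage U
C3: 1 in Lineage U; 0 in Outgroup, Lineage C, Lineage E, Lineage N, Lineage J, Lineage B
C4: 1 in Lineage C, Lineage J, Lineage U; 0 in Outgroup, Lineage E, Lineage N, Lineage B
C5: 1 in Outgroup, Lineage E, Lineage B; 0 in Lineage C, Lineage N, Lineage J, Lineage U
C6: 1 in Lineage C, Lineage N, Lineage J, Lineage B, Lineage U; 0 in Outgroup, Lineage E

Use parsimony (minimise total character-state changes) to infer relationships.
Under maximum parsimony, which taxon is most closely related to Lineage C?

Character polarity is set by the outgroup: the derived state is whichever differs from the outgroup's state, so for C5 the derived state is '0', and for the remaining characters it is '1'.
C1 (derived state '1') is shared by all ingroup taxa — unites the whole ingroup.
Only Lineage C and Lineage J show the derived state '1' for C2, supporting them as a clade.
C3 (derived state '1') is unique to Lineage U (autapomorphy; uninformative for grouping).
Only Lineage C, Lineage J, and Lineage U show the derived state '1' for C4, supporting them as a clade.
Only Lineage C, Lineage J, Lineage N, and Lineage U show the derived state '0' for C5, supporting them as a clade.
C6 (derived state '1') is shared by Lineage B, Lineage C, Lineage J, Lineage N, and Lineage U — a synapomorphy uniting that clade.
Most parsimonious ingroup topology: (((((Lineage C,Lineage J),Lineage U),Lineage N),Lineage B),Lineage E).
Lineage C and Lineage J form a cherry on this tree, so they are sister taxa.

Lineage J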